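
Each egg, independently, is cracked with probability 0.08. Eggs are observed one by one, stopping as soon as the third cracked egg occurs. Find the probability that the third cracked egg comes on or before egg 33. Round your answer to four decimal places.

Finishing within 33 eggs ⇔ at least 3 successes in the first 33. With X ~ Binomial(33, 0.08), P(Y ≤ 33) = 1 − P(X ≤ 2).
  k=0: C(33,0)·0.08^0·0.92^33 = 0.063826
  k=1: C(33,1)·0.08^1·0.92^32 = 0.183153
  k=2: C(33,2)·0.08^2·0.92^31 = 0.254822
1 − 0.501801 = 0.498199

0.4982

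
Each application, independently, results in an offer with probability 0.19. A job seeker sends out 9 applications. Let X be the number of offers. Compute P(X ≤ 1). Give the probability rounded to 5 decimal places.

0.46696

X ~ Binomial(9, 0.19); P(X ≤ 1) = Σ C(9,k) p^k (1−p)^(9−k) over k:
  k=0: C(9,0)·0.19^0·0.81^9 = 0.1500946
  k=1: C(9,1)·0.19^1·0.81^8 = 0.3168665
Total = 0.4669611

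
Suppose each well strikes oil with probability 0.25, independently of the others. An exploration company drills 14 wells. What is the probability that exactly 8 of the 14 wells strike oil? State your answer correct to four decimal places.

X ~ Binomial(n=14, p=0.25).
P(X=8) = C(14,8) · p^8 · (1−p)^6
= 3003 · 1.5259e-05 · 0.17798 = 0.008155

0.0082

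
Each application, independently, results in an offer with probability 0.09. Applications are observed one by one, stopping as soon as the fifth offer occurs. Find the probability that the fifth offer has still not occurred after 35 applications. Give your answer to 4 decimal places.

0.7968

Needing more than 35 applications ⇔ fewer than 5 successes in the first 35. With X ~ Binomial(35, 0.09), P(Y > 35) = P(X ≤ 4).
  k=0: C(35,0)·0.09^0·0.91^35 = 0.036851
  k=1: C(35,1)·0.09^1·0.91^34 = 0.127561
  k=2: C(35,2)·0.09^2·0.91^33 = 0.214471
  k=3: C(35,3)·0.09^3·0.91^32 = 0.233325
  k=4: C(35,4)·0.09^4·0.91^31 = 0.184609
P(X ≤ 4) = 0.796817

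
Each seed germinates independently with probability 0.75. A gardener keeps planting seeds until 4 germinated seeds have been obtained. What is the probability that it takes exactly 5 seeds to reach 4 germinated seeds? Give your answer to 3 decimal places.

0.316

Y = trial on which the fourth success occurs; negative binomial, r=4, p=0.75.
P(Y=5) = C(4,3) · p^4 · (1−p)^1
= 4 · 0.31641 · 0.25 = 0.31641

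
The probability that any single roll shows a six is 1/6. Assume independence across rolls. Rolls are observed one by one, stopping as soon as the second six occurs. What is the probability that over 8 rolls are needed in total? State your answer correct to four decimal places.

0.6047

Needing more than 8 rolls ⇔ fewer than 2 successes in the first 8. With X ~ Binomial(8, 0.166667), P(Y > 8) = P(X ≤ 1).
  k=0: C(8,0)·0.166667^0·0.833333^8 = 0.232568
  k=1: C(8,1)·0.166667^1·0.833333^7 = 0.372109
P(X ≤ 1) = 0.604677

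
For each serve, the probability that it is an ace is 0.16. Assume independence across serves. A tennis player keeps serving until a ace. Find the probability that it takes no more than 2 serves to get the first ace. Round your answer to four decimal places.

Y = number of serves to the first success; geometric, p = 0.16.
P(Y ≤ 2) = 1 − (1−p)^2 = 1 − 0.705600 = 0.294400

0.2944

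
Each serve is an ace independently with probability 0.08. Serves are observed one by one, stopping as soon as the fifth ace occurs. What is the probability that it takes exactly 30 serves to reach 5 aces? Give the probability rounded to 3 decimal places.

0.010

Y = trial on which the fifth success occurs; negative binomial, r=5, p=0.08.
P(Y=30) = C(29,4) · p^5 · (1−p)^25
= 23751 · 3.2768e-06 · 0.12436 = 0.00968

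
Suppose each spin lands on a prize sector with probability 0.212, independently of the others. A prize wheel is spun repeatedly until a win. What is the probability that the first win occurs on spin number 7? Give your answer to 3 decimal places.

0.051

Geometric (trials to first success), p = 0.212.
P(Y = 7) = (1−p)^6 · p = 0.23942 · 0.212 = 0.05076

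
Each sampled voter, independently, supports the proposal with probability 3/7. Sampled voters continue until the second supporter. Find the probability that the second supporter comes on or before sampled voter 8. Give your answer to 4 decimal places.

0.9204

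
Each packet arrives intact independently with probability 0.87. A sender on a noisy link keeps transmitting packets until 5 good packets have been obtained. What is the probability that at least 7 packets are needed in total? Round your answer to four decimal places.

0.1776

Needing more than 6 packets ⇔ fewer than 5 successes in the first 6. With X ~ Binomial(6, 0.87), P(Y > 6) = P(X ≤ 4).
  k=0: C(6,0)·0.87^0·0.13^6 = 0.000005
  k=1: C(6,1)·0.87^1·0.13^5 = 0.000194
  k=2: C(6,2)·0.87^2·0.13^4 = 0.003243
  k=3: C(6,3)·0.87^3·0.13^3 = 0.028935
  k=4: C(6,4)·0.87^4·0.13^2 = 0.145230
P(X ≤ 4) = 0.177605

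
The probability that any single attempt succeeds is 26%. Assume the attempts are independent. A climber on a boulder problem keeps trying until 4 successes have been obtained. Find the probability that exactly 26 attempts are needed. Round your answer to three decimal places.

0.014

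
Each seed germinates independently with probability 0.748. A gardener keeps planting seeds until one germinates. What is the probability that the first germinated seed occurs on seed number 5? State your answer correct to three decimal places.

0.003

Geometric (trials to first success), p = 0.748.
P(Y = 5) = (1−p)^4 · p = 0.0040328 · 0.748 = 0.00302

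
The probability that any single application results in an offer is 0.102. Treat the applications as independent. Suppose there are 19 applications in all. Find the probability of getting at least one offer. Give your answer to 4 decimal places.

P(at least one) = 1 − P(none) = 1 − (1 − 0.102)^19
= 1 − 0.129494 = 0.870506

0.8705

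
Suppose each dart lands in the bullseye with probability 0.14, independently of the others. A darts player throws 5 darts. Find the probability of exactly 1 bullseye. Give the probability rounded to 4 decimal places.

X ~ Binomial(n=5, p=0.14).
P(X=1) = C(5,1) · p^1 · (1−p)^4
= 5 · 0.14 · 0.54701 = 0.382906

0.3829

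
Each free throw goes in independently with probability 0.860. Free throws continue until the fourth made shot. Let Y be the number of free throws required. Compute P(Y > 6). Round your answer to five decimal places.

Needing more than 6 free throws ⇔ fewer than 4 successes in the first 6. With X ~ Binomial(6, 0.86), P(Y > 6) = P(X ≤ 3).
  k=0: C(6,0)·0.86^0·0.14^6 = 0.0000075
  k=1: C(6,1)·0.86^1·0.14^5 = 0.0002775
  k=2: C(6,2)·0.86^2·0.14^4 = 0.0042619
  k=3: C(6,3)·0.86^3·0.14^3 = 0.0349068
P(X ≤ 3) = 0.0394537

0.03945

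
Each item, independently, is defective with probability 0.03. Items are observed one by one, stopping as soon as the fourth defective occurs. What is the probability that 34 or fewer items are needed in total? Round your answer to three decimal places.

0.018

Finishing within 34 items ⇔ at least 4 successes in the first 34. With X ~ Binomial(34, 0.03), P(Y ≤ 34) = 1 − P(X ≤ 3).
  k=0: C(34,0)·0.03^0·0.97^34 = 0.35501
  k=1: C(34,1)·0.03^1·0.97^33 = 0.37331
  k=2: C(34,2)·0.03^2·0.97^32 = 0.19050
  k=3: C(34,3)·0.03^3·0.97^31 = 0.06285
1 − 0.98167 = 0.01833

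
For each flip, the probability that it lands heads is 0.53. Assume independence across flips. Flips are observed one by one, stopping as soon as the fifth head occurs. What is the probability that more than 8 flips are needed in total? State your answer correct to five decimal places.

Needing more than 8 flips ⇔ fewer than 5 successes in the first 8. With X ~ Binomial(8, 0.53), P(Y > 8) = P(X ≤ 4).
  k=0: C(8,0)·0.53^0·0.47^8 = 0.0023811
  k=1: C(8,1)·0.53^1·0.47^7 = 0.0214808
  k=2: C(8,2)·0.53^2·0.47^6 = 0.0847807
  k=3: C(8,3)·0.53^3·0.47^5 = 0.1912075
  k=4: C(8,4)·0.53^4·0.47^4 = 0.2695212
P(X ≤ 4) = 0.5693713

0.56937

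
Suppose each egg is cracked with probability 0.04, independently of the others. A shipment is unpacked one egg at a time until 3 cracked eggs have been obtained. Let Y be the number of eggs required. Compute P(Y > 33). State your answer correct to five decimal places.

Needing more than 33 eggs ⇔ fewer than 3 successes in the first 33. With X ~ Binomial(33, 0.04), P(Y > 33) = P(X ≤ 2).
  k=0: C(33,0)·0.04^0·0.96^33 = 0.2599864
  k=1: C(33,1)·0.04^1·0.96^32 = 0.3574813
  k=2: C(33,2)·0.04^2·0.96^31 = 0.2383209
P(X ≤ 2) = 0.8557887

0.85579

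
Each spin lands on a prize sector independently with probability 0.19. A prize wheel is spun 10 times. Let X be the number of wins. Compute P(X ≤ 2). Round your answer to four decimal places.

0.7078

X ~ Binomial(10, 0.19); P(X ≤ 2) = Σ C(10,k) p^k (1−p)^(10−k) over k:
  k=0: C(10,0)·0.19^0·0.81^10 = 0.121577
  k=1: C(10,1)·0.19^1·0.81^9 = 0.285180
  k=2: C(10,2)·0.19^2·0.81^8 = 0.301023
Total = 0.707780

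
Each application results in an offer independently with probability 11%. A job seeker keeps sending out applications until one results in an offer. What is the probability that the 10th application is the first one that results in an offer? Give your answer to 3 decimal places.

0.039

Geometric (trials to first success), p = 0.11.
P(Y = 10) = (1−p)^9 · p = 0.35036 · 0.11 = 0.03854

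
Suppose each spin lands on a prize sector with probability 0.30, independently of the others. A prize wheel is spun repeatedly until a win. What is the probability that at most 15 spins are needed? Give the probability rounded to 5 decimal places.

0.99525

Y = number of spins to the first success; geometric, p = 0.30.
P(Y ≤ 15) = 1 − (1−p)^15 = 1 − 0.0047476 = 0.9952524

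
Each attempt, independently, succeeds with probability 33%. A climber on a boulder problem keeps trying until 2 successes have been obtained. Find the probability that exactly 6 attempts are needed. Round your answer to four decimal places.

0.1097

Y = trial on which the second success occurs; negative binomial, r=2, p=0.33.
P(Y=6) = C(5,1) · p^2 · (1−p)^4
= 5 · 0.1089 · 0.20151 = 0.109723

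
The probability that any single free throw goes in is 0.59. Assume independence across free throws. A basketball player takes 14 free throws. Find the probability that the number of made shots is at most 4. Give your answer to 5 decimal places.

0.02119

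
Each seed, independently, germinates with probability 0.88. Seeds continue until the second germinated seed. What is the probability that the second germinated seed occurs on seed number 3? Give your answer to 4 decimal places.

0.1859

Y = trial on which the second success occurs; negative binomial, r=2, p=0.88.
P(Y=3) = C(2,1) · p^2 · (1−p)^1
= 2 · 0.7744 · 0.12 = 0.185856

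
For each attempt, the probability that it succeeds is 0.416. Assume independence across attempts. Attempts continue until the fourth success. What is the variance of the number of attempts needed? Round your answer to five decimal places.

Y = total attempts until the fourth success; negative binomial with r=4, p=0.416.
Var(Y) = r(1−p)/p² = 4·0.584 / 0.416² = 13.4985207

13.49852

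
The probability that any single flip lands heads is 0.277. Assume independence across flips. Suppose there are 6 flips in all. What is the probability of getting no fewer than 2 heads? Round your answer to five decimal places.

X ~ Binomial(6, 0.277); P(X ≥ 2) = Σ C(6,k) p^k (1−p)^(6−k) over k:
  k=2: C(6,2)·0.277^2·0.723^4 = 0.3144879
  k=3: C(6,3)·0.277^3·0.723^3 = 0.1606513
  k=4: C(6,4)·0.277^4·0.723^2 = 0.0461622
  k=5: C(6,5)·0.277^5·0.723^1 = 0.0070744
  k=6: C(6,6)·0.277^6·0.723^0 = 0.0004517
Total = 0.5288276

0.52883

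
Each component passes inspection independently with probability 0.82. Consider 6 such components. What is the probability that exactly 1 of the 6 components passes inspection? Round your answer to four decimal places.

0.0009

X ~ Binomial(n=6, p=0.82).
P(X=1) = C(6,1) · p^1 · (1−p)^5
= 6 · 0.82 · 0.00018896 = 0.000930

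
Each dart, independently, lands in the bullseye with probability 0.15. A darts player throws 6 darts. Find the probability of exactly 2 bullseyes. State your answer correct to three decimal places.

X ~ Binomial(n=6, p=0.15).
P(X=2) = C(6,2) · p^2 · (1−p)^4
= 15 · 0.0225 · 0.52201 = 0.17618

0.176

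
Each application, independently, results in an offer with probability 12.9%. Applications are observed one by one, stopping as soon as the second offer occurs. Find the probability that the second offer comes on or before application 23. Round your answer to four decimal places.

0.8161

Finishing within 23 applications ⇔ at least 2 successes in the first 23. With X ~ Binomial(23, 0.129), P(Y ≤ 23) = 1 − P(X ≤ 1).
  k=0: C(23,0)·0.129^0·0.871^23 = 0.041727
  k=1: C(23,1)·0.129^1·0.871^22 = 0.142140
1 − 0.183867 = 0.816133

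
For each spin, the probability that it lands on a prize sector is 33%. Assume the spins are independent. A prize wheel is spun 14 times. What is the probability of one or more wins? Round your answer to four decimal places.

P(at least one) = 1 − P(none) = 1 − (1 − 0.33)^14
= 1 − 0.003673 = 0.996327

0.9963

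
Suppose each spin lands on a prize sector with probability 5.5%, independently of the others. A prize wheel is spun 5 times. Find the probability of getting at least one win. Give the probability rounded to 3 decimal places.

P(at least one) = 1 − P(none) = 1 − (1 − 0.055)^5
= 1 − 0.75363 = 0.24637

0.246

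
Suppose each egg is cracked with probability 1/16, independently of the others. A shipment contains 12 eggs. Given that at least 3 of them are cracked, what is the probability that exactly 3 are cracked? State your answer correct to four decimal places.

0.8567

X ~ Binomial(12, 0.0625). Want P(X=3 | X≥3) = P(X=3) / P(X≥3).
P(X=3) = C(12,3)·0.0625^3·0.9375^9 = 0.030047
P(X≥3) = 1 − 0.460952 − 0.368761 − 0.135212 = 0.035075
Ratio = 0.030047 / 0.035075 = 0.856664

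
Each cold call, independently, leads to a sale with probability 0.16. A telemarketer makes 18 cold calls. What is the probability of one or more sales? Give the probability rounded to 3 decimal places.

0.957

P(at least one) = 1 − P(none) = 1 − (1 − 0.16)^18
= 1 − 0.04335 = 0.95665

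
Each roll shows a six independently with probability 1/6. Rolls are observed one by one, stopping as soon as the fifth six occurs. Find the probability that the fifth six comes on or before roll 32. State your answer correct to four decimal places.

0.6359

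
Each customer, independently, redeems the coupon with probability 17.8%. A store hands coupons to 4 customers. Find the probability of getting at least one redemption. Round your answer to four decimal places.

0.5435

P(at least one) = 1 − P(none) = 1 − (1 − 0.178)^4
= 1 − 0.456549 = 0.543451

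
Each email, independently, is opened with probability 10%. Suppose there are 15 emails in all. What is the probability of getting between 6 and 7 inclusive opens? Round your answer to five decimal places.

0.00222

X ~ Binomial(15, 0.10); P(6 ≤ X ≤ 7) = Σ C(15,k) p^k (1−p)^(15−k) over k:
  k=6: C(15,6)·0.10^6·0.90^9 = 0.0019390
  k=7: C(15,7)·0.10^7·0.90^8 = 0.0002770
Total = 0.0022160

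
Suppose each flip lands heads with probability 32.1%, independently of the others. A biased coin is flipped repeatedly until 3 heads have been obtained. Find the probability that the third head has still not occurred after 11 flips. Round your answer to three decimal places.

Needing more than 11 flips ⇔ fewer than 3 successes in the first 11. With X ~ Binomial(11, 0.321), P(Y > 11) = P(X ≤ 2).
  k=0: C(11,0)·0.321^0·0.679^11 = 0.01414
  k=1: C(11,1)·0.321^1·0.679^10 = 0.07355
  k=2: C(11,2)·0.321^2·0.679^9 = 0.17386
P(X ≤ 2) = 0.26156

0.262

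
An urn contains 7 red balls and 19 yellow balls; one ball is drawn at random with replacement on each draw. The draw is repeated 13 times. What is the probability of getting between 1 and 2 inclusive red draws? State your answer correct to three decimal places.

X ~ Binomial(13, 0.269231); P(1 ≤ X ≤ 2) = Σ C(13,k) p^k (1−p)^(13−k) over k:
  k=1: C(13,1)·0.269231^1·0.730769^12 = 0.08118
  k=2: C(13,2)·0.269231^2·0.730769^11 = 0.17944
Total = 0.26062

0.261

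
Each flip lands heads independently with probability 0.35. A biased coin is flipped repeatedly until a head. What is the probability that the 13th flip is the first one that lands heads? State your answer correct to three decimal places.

Geometric (trials to first success), p = 0.35.
P(Y = 13) = (1−p)^12 · p = 0.005688 · 0.35 = 0.00199

0.002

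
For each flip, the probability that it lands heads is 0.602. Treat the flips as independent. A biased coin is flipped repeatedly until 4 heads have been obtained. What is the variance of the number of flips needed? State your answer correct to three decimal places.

4.393

Y = total flips until the fourth success; negative binomial with r=4, p=0.602.
Var(Y) = r(1−p)/p² = 4·0.398 / 0.602² = 4.39289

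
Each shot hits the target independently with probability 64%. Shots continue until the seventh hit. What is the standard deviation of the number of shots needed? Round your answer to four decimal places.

Y = total shots until the seventh success; negative binomial with r=7, p=0.64.
SD(Y) = √[r(1−p)/p²] = √(6.152344) = 2.480392

2.4804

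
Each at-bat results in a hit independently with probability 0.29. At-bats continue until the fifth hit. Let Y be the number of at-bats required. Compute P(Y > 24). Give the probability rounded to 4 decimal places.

0.1321

Needing more than 24 at-bats ⇔ fewer than 5 successes in the first 24. With X ~ Binomial(24, 0.29), P(Y > 24) = P(X ≤ 4).
  k=0: C(24,0)·0.29^0·0.71^24 = 0.000269
  k=1: C(24,1)·0.29^1·0.71^23 = 0.002640
  k=2: C(24,2)·0.29^2·0.71^22 = 0.012399
  k=3: C(24,3)·0.29^3·0.71^21 = 0.037139
  k=4: C(24,4)·0.29^4·0.71^20 = 0.079640
P(X ≤ 4) = 0.132087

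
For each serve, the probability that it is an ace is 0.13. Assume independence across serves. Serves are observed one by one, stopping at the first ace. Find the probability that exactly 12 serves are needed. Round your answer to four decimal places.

Geometric (trials to first success), p = 0.13.
P(Y = 12) = (1−p)^11 · p = 0.21613 · 0.13 = 0.028097

0.0281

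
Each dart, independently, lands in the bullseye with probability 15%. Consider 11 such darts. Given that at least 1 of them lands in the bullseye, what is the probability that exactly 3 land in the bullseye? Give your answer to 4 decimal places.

X ~ Binomial(11, 0.15). Want P(X=3 | X≥1) = P(X=3) / P(X≥1).
P(X=3) = C(11,3)·0.15^3·0.85^8 = 0.151743
P(X≥1) = 1 − 0.167343 = 0.832657
Ratio = 0.151743 / 0.832657 = 0.182240

0.1822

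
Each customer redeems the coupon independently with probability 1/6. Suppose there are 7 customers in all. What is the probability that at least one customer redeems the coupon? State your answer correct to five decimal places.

0.72092

P(at least one) = 1 − P(none) = 1 − (1 − 0.166667)^7
= 1 − 0.2790816 = 0.7209184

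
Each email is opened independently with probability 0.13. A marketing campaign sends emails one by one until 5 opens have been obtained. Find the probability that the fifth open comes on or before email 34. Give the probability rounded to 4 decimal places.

0.4582

Finishing within 34 emails ⇔ at least 5 successes in the first 34. With X ~ Binomial(34, 0.13), P(Y ≤ 34) = 1 − P(X ≤ 4).
  k=0: C(34,0)·0.13^0·0.87^34 = 0.008783
  k=1: C(34,1)·0.13^1·0.87^33 = 0.044623
  k=2: C(34,2)·0.13^2·0.87^32 = 0.110018
  k=3: C(34,3)·0.13^3·0.87^31 = 0.175355
  k=4: C(34,4)·0.13^4·0.87^30 = 0.203069
1 − 0.541849 = 0.458151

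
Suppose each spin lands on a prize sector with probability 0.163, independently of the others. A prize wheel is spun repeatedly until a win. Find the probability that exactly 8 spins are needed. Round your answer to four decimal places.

0.0469

Geometric (trials to first success), p = 0.163.
P(Y = 8) = (1−p)^7 · p = 0.28779 · 0.163 = 0.046910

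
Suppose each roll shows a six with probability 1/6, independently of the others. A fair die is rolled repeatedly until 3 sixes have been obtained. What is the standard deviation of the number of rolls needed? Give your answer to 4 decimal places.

Y = total rolls until the third success; negative binomial with r=3, p=0.166667.
SD(Y) = √[r(1−p)/p²] = √(90.000000) = 9.486833

9.4868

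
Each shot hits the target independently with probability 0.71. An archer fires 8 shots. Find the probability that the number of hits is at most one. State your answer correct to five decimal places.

0.00103

X ~ Binomial(8, 0.71); P(X ≤ 1) = Σ C(8,k) p^k (1−p)^(8−k) over k:
  k=0: C(8,0)·0.71^0·0.29^8 = 0.0000500
  k=1: C(8,1)·0.71^1·0.29^7 = 0.0009798
Total = 0.0010298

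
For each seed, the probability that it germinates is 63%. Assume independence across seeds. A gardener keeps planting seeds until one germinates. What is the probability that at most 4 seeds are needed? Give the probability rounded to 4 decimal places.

Y = number of seeds to the first success; geometric, p = 0.63.
P(Y ≤ 4) = 1 − (1−p)^4 = 1 − 0.018742 = 0.981258

0.9813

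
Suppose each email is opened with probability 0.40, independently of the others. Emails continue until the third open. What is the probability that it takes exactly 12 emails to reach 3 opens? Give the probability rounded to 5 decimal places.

0.03547

Y = trial on which the third success occurs; negative binomial, r=3, p=0.40.
P(Y=12) = C(11,2) · p^3 · (1−p)^9
= 55 · 0.064 · 0.010078 = 0.0354735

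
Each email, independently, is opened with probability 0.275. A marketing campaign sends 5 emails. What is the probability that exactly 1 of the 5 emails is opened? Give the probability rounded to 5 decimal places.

0.37989

X ~ Binomial(n=5, p=0.275).
P(X=1) = C(5,1) · p^1 · (1−p)^4
= 5 · 0.275 · 0.27628 = 0.3798873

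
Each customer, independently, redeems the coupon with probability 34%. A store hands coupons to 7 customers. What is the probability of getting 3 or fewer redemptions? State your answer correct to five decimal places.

0.81631

X ~ Binomial(7, 0.34); P(X ≤ 3) = Σ C(7,k) p^k (1−p)^(7−k) over k:
  k=0: C(7,0)·0.34^0·0.66^7 = 0.0545516
  k=1: C(7,1)·0.34^1·0.66^6 = 0.1967164
  k=2: C(7,2)·0.34^2·0.66^5 = 0.3040163
  k=3: C(7,3)·0.34^3·0.66^4 = 0.2610241
Total = 0.8163083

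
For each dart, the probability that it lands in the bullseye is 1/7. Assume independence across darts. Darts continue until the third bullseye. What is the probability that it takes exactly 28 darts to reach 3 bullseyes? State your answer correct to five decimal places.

Y = trial on which the third success occurs; negative binomial, r=3, p=0.142857.
P(Y=28) = C(27,2) · p^3 · (1−p)^25
= 351 · 0.0029155 · 0.0212 = 0.0216942

0.02169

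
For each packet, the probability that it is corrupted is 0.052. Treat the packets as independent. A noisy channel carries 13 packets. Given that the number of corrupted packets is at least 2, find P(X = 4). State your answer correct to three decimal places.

X ~ Binomial(13, 0.052). Want P(X=4 | X≥2) = P(X=4) / P(X≥2).
P(X=4) = C(13,4)·0.052^4·0.948^9 = 0.00323
P(X≥2) = 1 − 0.49947 − 0.35616 = 0.14437
Ratio = 0.00323 / 0.14437 = 0.02239

0.022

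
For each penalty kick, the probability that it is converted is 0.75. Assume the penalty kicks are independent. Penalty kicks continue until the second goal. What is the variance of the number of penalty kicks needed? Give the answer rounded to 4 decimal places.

0.8889

Y = total penalty kicks until the second success; negative binomial with r=2, p=0.75.
Var(Y) = r(1−p)/p² = 2·0.25 / 0.75² = 0.888889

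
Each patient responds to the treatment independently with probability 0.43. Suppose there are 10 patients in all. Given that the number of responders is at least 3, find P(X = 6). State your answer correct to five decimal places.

0.15990

X ~ Binomial(10, 0.43). Want P(X=6 | X≥3) = P(X=6) / P(X≥3).
P(X=6) = C(10,6)·0.43^6·0.57^4 = 0.1401295
P(X≥3) = 1 − 0.0036203 − 0.0273113 − 0.0927146 = 0.8763538
Ratio = 0.1401295 / 0.8763538 = 0.1599006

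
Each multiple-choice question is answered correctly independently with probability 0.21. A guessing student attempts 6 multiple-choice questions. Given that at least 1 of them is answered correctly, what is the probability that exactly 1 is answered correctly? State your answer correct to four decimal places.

0.5122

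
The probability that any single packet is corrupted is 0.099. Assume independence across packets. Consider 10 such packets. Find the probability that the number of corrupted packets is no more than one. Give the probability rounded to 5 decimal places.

X ~ Binomial(10, 0.099); P(X ≤ 1) = Σ C(10,k) p^k (1−p)^(10−k) over k:
  k=0: C(10,0)·0.099^0·0.901^10 = 0.3525721
  k=1: C(10,1)·0.099^1·0.901^9 = 0.3873988
Total = 0.7399709

0.73997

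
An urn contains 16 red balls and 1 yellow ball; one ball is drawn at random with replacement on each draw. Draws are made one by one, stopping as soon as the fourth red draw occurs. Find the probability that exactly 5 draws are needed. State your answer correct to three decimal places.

Y = trial on which the fourth success occurs; negative binomial, r=4, p=0.941176.
P(Y=5) = C(4,3) · p^4 · (1−p)^1
= 4 · 0.78466 · 0.058824 = 0.18463

0.185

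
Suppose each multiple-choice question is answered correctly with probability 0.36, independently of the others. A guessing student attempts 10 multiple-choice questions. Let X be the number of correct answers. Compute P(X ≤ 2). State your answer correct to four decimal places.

X ~ Binomial(10, 0.36); P(X ≤ 2) = Σ C(10,k) p^k (1−p)^(10−k) over k:
  k=0: C(10,0)·0.36^0·0.64^10 = 0.011529
  k=1: C(10,1)·0.36^1·0.64^9 = 0.064852
  k=2: C(10,2)·0.36^2·0.64^8 = 0.164156
Total = 0.240537

0.2405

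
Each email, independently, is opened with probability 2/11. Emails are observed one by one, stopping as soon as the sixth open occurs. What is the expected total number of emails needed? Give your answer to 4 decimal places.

Y = total emails until the sixth success; negative binomial with r=6, p=0.181818.
E[Y] = r / p = 6 / 0.181818 = 33.000000

33.0000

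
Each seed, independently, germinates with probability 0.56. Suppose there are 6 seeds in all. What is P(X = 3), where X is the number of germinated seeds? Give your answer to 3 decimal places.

X ~ Binomial(n=6, p=0.56).
P(X=3) = C(6,3) · p^3 · (1−p)^3
= 20 · 0.17562 · 0.085184 = 0.29919

0.299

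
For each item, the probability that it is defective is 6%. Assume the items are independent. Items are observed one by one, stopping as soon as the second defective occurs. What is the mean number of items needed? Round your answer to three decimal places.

33.333

Y = total items until the second success; negative binomial with r=2, p=0.06.
E[Y] = r / p = 2 / 0.06 = 33.33333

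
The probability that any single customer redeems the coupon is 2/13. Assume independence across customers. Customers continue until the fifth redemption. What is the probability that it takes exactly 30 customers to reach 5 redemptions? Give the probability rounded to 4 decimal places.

Y = trial on which the fifth success occurs; negative binomial, r=5, p=0.153846.
P(Y=30) = C(29,4) · p^5 · (1−p)^25
= 23751 · 8.6185e-05 · 0.015354 = 0.031430

0.0314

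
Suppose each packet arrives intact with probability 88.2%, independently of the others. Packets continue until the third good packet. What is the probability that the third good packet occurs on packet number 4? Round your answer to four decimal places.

Y = trial on which the third success occurs; negative binomial, r=3, p=0.882.
P(Y=4) = C(3,2) · p^3 · (1−p)^1
= 3 · 0.68613 · 0.118 = 0.242890

0.2429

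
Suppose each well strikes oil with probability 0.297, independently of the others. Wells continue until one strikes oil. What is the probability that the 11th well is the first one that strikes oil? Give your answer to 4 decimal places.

Geometric (trials to first success), p = 0.297.
P(Y = 11) = (1−p)^10 · p = 0.029482 · 0.297 = 0.008756

0.0088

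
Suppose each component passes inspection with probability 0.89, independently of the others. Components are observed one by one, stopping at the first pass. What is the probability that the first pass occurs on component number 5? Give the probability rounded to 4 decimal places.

0.0001

Geometric (trials to first success), p = 0.89.
P(Y = 5) = (1−p)^4 · p = 0.00014641 · 0.89 = 0.000130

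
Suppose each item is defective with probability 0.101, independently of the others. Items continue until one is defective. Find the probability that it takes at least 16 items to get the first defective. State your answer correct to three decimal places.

0.202

Y = number of items to the first success; geometric, p = 0.101.
P(Y > 15) = P(first 15 all fail) = (1−p)^15 = 0.20249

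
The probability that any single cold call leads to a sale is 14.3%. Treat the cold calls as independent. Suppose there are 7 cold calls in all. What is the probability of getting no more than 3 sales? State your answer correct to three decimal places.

0.990

X ~ Binomial(7, 0.143); P(X ≤ 3) = Σ C(7,k) p^k (1−p)^(7−k) over k:
  k=0: C(7,0)·0.143^0·0.857^7 = 0.33952
  k=1: C(7,1)·0.143^1·0.857^6 = 0.39657
  k=2: C(7,2)·0.143^2·0.857^5 = 0.19852
  k=3: C(7,3)·0.143^3·0.857^4 = 0.05521
Total = 0.98981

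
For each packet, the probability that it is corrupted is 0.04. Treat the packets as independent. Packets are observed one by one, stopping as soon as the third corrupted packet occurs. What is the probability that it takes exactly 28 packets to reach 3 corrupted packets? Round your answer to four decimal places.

Y = trial on which the third success occurs; negative binomial, r=3, p=0.04.
P(Y=28) = C(27,2) · p^3 · (1−p)^25
= 351 · 6.4e-05 · 0.3604 = 0.008096

0.0081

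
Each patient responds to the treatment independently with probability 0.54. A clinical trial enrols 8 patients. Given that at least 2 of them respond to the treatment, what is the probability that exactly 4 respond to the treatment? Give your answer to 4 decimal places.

0.2722

X ~ Binomial(8, 0.54). Want P(X=4 | X≥2) = P(X=4) / P(X≥2).
P(X=4) = C(8,4)·0.54^4·0.46^4 = 0.266504
P(X≥2) = 1 − 0.002005 − 0.018827 = 0.979168
Ratio = 0.266504 / 0.979168 = 0.272174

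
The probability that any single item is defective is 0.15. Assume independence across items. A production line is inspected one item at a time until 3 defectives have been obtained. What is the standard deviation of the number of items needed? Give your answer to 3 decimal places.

Y = total items until the third success; negative binomial with r=3, p=0.15.
SD(Y) = √[r(1−p)/p²] = √(113.33333) = 10.64581

10.646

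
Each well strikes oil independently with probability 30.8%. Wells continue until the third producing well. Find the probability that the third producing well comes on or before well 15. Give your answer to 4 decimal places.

Finishing within 15 wells ⇔ at least 3 successes in the first 15. With X ~ Binomial(15, 0.308), P(Y ≤ 15) = 1 − P(X ≤ 2).
  k=0: C(15,0)·0.308^0·0.692^15 = 0.003996
  k=1: C(15,1)·0.308^1·0.692^14 = 0.026676
  k=2: C(15,2)·0.308^2·0.692^13 = 0.083113
1 − 0.113785 = 0.886215

0.8862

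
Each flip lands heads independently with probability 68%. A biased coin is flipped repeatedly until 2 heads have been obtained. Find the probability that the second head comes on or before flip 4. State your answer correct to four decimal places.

0.9004

Finishing within 4 flips ⇔ at least 2 successes in the first 4. With X ~ Binomial(4, 0.68), P(Y ≤ 4) = 1 − P(X ≤ 1).
  k=0: C(4,0)·0.68^0·0.32^4 = 0.010486
  k=1: C(4,1)·0.68^1·0.32^3 = 0.089129
1 − 0.099615 = 0.900385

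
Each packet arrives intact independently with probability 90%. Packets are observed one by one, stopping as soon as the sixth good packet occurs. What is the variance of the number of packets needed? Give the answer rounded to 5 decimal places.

0.74074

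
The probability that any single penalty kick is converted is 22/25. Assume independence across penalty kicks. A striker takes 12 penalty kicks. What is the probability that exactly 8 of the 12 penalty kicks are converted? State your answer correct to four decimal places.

X ~ Binomial(n=12, p=0.88).
P(X=8) = C(12,8) · p^8 · (1−p)^4
= 495 · 0.35963 · 0.00020736 = 0.036914

0.0369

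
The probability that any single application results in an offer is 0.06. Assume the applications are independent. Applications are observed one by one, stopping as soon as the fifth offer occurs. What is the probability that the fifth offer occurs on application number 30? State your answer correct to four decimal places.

Y = trial on which the fifth success occurs; negative binomial, r=5, p=0.06.
P(Y=30) = C(29,4) · p^5 · (1−p)^25
= 23751 · 7.776e-07 · 0.21291 = 0.003932

0.0039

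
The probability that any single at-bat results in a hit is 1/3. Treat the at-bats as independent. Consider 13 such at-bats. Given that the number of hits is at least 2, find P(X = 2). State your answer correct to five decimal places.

X ~ Binomial(13, 0.333333). Want P(X=2 | X≥2) = P(X=2) / P(X≥2).
P(X=2) = C(13,2)·0.333333^2·0.666667^11 = 0.1001955
P(X≥2) = 1 − 0.0051382 − 0.0333985 = 0.9614633
Ratio = 0.1001955 / 0.9614633 = 0.1042115

0.10421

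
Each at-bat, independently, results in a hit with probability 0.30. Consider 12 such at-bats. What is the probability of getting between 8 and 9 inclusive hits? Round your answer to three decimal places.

0.009

X ~ Binomial(12, 0.30); P(8 ≤ X ≤ 9) = Σ C(12,k) p^k (1−p)^(12−k) over k:
  k=8: C(12,8)·0.30^8·0.70^4 = 0.00780
  k=9: C(12,9)·0.30^9·0.70^3 = 0.00149
Total = 0.00928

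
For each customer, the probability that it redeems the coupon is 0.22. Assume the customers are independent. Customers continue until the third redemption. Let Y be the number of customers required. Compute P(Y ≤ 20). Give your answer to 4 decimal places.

0.8488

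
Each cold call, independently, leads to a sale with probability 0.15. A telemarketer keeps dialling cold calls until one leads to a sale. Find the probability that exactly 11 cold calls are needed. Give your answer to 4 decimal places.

Geometric (trials to first success), p = 0.15.
P(Y = 11) = (1−p)^10 · p = 0.19687 · 0.15 = 0.029531

0.0295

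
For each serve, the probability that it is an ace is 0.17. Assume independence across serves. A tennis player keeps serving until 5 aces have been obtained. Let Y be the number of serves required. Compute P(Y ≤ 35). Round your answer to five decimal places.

0.73292

Finishing within 35 serves ⇔ at least 5 successes in the first 35. With X ~ Binomial(35, 0.17), P(Y ≤ 35) = 1 − P(X ≤ 4).
  k=0: C(35,0)·0.17^0·0.83^35 = 0.0014714
  k=1: C(35,1)·0.17^1·0.83^34 = 0.0105480
  k=2: C(35,2)·0.17^2·0.83^33 = 0.0367275
  k=3: C(35,3)·0.17^3·0.83^32 = 0.0827476
  k=4: C(35,4)·0.17^4·0.83^31 = 0.1355864
1 − 0.2670810 = 0.7329190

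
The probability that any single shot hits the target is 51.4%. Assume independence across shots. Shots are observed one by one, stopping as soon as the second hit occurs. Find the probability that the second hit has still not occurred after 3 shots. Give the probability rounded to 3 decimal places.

Needing more than 3 shots ⇔ fewer than 2 successes in the first 3. With X ~ Binomial(3, 0.514), P(Y > 3) = P(X ≤ 1).
  k=0: C(3,0)·0.514^0·0.486^3 = 0.11479
  k=1: C(3,1)·0.514^1·0.486^2 = 0.36421
P(X ≤ 1) = 0.47901

0.479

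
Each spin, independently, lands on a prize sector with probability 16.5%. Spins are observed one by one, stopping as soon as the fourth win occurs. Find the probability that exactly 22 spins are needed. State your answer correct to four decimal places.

Y = trial on which the fourth success occurs; negative binomial, r=4, p=0.165.
P(Y=22) = C(21,3) · p^4 · (1−p)^18
= 1330 · 0.0007412 · 0.038936 = 0.038383

0.0384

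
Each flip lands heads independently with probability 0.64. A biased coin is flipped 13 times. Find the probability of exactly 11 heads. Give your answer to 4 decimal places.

X ~ Binomial(n=13, p=0.64).
P(X=11) = C(13,11) · p^11 · (1−p)^2
= 78 · 0.0073787 · 0.1296 = 0.074590

0.0746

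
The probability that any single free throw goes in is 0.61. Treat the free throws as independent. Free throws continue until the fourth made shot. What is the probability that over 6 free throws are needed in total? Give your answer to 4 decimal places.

0.4350

Needing more than 6 free throws ⇔ fewer than 4 successes in the first 6. With X ~ Binomial(6, 0.61), P(Y > 6) = P(X ≤ 3).
  k=0: C(6,0)·0.61^0·0.39^6 = 0.003519
  k=1: C(6,1)·0.61^1·0.39^5 = 0.033022
  k=2: C(6,2)·0.61^2·0.39^4 = 0.129125
  k=3: C(6,3)·0.61^3·0.39^3 = 0.269286
P(X ≤ 3) = 0.434951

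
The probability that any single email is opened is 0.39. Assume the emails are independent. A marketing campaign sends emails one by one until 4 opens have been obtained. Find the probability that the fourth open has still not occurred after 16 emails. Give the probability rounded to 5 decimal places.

0.07594

Needing more than 16 emails ⇔ fewer than 4 successes in the first 16. With X ~ Binomial(16, 0.39), P(Y > 16) = P(X ≤ 3).
  k=0: C(16,0)·0.39^0·0.61^16 = 0.0003675
  k=1: C(16,1)·0.39^1·0.61^15 = 0.0037595
  k=2: C(16,2)·0.39^2·0.61^14 = 0.0180272
  k=3: C(16,3)·0.39^3·0.61^13 = 0.0537861
P(X ≤ 3) = 0.0759403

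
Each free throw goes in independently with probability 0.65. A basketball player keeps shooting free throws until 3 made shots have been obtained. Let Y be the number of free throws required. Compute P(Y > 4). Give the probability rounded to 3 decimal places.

0.437

Needing more than 4 free throws ⇔ fewer than 3 successes in the first 4. With X ~ Binomial(4, 0.65), P(Y > 4) = P(X ≤ 2).
  k=0: C(4,0)·0.65^0·0.35^4 = 0.01501
  k=1: C(4,1)·0.65^1·0.35^3 = 0.11148
  k=2: C(4,2)·0.65^2·0.35^2 = 0.31054
P(X ≤ 2) = 0.43702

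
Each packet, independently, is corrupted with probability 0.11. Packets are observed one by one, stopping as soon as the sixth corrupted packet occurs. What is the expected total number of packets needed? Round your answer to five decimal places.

Y = total packets until the sixth success; negative binomial with r=6, p=0.11.
E[Y] = r / p = 6 / 0.11 = 54.5454545

54.54545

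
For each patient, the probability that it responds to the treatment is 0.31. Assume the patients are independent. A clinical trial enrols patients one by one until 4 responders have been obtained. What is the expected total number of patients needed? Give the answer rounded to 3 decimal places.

12.903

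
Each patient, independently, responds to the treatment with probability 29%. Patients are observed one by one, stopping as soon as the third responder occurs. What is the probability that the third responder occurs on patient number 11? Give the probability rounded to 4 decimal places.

Y = trial on which the third success occurs; negative binomial, r=3, p=0.29.
P(Y=11) = C(10,2) · p^3 · (1−p)^8
= 45 · 0.024389 · 0.064575 = 0.070872

0.0709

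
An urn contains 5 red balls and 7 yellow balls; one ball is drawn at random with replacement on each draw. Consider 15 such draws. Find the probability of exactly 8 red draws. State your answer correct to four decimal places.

X ~ Binomial(n=15, p=0.416667).
P(X=8) = C(15,8) · p^8 · (1−p)^7
= 6435 · 0.00090847 · 0.022984 = 0.134362

0.1344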